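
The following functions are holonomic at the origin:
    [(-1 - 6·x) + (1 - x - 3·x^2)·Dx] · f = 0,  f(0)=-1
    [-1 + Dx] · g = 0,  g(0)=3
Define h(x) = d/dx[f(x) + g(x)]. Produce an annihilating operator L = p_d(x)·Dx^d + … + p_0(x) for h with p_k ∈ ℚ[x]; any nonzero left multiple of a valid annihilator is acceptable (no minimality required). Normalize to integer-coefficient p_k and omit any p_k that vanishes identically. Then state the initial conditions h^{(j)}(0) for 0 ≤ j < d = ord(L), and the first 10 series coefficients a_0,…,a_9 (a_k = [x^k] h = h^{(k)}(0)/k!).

L = (34 + 278·x + 312·x^2 + 756·x^3 + 162·x^4) + (-41 - 284·x - 341·x^2 - 672·x^3 + 45·x^4 + 54·x^5)·Dx + (7 + 6·x + 29·x^2 - 84·x^3 - 207·x^4 - 54·x^5)·Dx^2  (order 2).
h: a_k = 2, -5, -39/2, -151/2, -1599/8, -23279/40, -364559/240, -6827519/1680, -140192639/13440, -3245356799/120960, …
ICs: h(0) = 2, h′(0) = -5.

f: a_k = -1, -1, -4, -7, -19, -40, -97, -217, -508, -1159, …
g: a_k = 3, 3, 3/2, 1/2, 1/8, 1/40, 1/240, 1/1680, 1/13440, 1/120960, …
Sum ⇒ L₀ = lclm(L_f,L_g) in ℚ(x)⟨Dx⟩.
h=h₀': d/dx-closure on L₀ ⇒ L.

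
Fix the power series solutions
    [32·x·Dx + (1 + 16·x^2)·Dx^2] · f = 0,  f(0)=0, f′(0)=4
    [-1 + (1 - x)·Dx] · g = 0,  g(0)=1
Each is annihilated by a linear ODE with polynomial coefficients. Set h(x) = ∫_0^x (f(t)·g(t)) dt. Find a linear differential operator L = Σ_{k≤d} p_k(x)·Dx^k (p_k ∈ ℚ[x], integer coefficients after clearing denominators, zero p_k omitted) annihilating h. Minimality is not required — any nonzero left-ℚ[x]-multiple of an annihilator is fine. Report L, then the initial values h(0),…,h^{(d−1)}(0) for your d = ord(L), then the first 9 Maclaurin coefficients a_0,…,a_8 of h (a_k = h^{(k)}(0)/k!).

f: a_k = 0, 4, 0, -64/3, 0, 1024/5, 0, -16384/7, 0, …
g: a_k = 1, 1, 1, 1, 1, 1, 1, 1, 1, …
Sym-product of L_f,L_g gives L₀ (≤ ord 2).
∫: right-multiply L₀ by Dx.
L = 32·x·Dx + (2 - 32·x + 64·x^2)·Dx^2 + (-1 + x - 16·x^2 + 16·x^3)·Dx^3  (order 3).
h: a_k = 0, 0, 2, 4/3, -13/3, -52/15, 1406/45, 2812/105, -56519/210, …
ICs: h(0) = 0, h′(0) = 0, h′′(0) = 4.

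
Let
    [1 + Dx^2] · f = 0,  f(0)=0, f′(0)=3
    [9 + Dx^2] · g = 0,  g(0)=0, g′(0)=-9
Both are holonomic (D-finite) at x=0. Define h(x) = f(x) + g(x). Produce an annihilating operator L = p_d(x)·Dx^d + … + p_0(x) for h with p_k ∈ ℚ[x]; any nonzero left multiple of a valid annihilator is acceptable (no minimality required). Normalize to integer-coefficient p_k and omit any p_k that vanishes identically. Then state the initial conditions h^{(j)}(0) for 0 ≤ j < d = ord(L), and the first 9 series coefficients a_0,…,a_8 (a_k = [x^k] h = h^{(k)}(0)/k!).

f: a_k = 0, 3, 0, -1/2, 0, 1/40, 0, -1/1680, 0, …
g: a_k = 0, -9, 0, 27/2, 0, -243/40, 0, 729/560, 0, …
f+g: L₀ = lclm(L_f,L_g), ord ≤ 2+2.
L = 9 + 10·Dx^2 + Dx^4  (order 4).
h: a_k = 0, -6, 0, 13, 0, -121/20, 0, 1093/840, 0, …
ICs: h(0) = 0, h′(0) = -6, h′′(0) = 0, h′′′(0) = 78.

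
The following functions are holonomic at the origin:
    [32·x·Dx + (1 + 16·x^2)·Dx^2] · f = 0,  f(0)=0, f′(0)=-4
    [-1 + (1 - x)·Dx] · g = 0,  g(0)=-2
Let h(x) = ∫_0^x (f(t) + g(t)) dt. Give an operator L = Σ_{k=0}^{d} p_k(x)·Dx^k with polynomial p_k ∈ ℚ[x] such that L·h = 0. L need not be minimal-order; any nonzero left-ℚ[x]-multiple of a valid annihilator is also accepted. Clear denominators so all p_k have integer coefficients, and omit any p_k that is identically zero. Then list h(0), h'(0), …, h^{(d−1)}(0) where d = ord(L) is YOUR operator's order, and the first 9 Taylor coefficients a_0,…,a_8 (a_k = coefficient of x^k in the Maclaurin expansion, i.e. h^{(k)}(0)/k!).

f: a_k = 0, -4, 0, 64/3, 0, -1024/5, 0, 16384/7, 0, …
g: a_k = -2, -2, -2, -2, -2, -2, -2, -2, -2, …
Weyl lclm of L_f,L_g ⇒ L₀ (ord ≤ 3).
h=∫₀ˣh₀: take L = L₀·Dx.
L = (32 - 128·x - 1536·x^2)·Dx^2 + (-19 + 32·x + 656·x^2 - 1536·x^3)·Dx^3 + (1 + 15·x + 240·x^3 - 256·x^4)·Dx^4  (order 4).
h: a_k = 0, -2, -3, -2/3, 29/6, -2/5, -517/15, -2/7, 8185/28, …
ICs: h(0) = 0, h′(0) = -2, h′′(0) = -6, h′′′(0) = -4.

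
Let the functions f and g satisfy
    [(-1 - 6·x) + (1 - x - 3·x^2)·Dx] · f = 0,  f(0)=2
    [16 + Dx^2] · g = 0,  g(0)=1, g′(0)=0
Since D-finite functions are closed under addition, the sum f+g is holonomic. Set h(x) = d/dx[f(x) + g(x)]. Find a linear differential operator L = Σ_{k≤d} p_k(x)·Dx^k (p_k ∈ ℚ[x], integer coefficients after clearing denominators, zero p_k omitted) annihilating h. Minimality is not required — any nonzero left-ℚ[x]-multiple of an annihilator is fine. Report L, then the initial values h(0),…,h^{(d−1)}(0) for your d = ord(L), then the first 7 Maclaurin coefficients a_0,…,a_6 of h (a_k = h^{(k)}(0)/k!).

L = (4672 + 20416·x + 66304·x^2 + 32640·x^3 + 66240·x^4 + 62208·x^5 + 62208·x^6) + (-464 - 2352·x + 3792·x^2 + 6752·x^3 - 2400·x^4 + 5184·x^5 + 24192·x^6 + 20736·x^7)·Dx + (292 + 1276·x + 4144·x^2 + 2040·x^3 + 4140·x^4 + 3888·x^5 + 3888·x^6)·Dx^2 + (-29 - 147·x + 237·x^2 + 422·x^3 - 150·x^4 + 324·x^5 + 1512·x^6 + 1296·x^7)·Dx^3  (order 3).
h: a_k = 2, 0, 42, 584/3, 400, 16948/15, 3038, …
ICs: h(0) = 2, h′(0) = 0, h′′(0) = 84.

f: a_k = 2, 2, 8, 14, 38, 80, 194, …
g: a_k = 1, 0, -8, 0, 32/3, 0, -256/45, …
h₀=f+g: left-lcm gives L₀, ord ≤ 3.
Differentiate: ansatz ord ≤ ord L₀ ⇒ L.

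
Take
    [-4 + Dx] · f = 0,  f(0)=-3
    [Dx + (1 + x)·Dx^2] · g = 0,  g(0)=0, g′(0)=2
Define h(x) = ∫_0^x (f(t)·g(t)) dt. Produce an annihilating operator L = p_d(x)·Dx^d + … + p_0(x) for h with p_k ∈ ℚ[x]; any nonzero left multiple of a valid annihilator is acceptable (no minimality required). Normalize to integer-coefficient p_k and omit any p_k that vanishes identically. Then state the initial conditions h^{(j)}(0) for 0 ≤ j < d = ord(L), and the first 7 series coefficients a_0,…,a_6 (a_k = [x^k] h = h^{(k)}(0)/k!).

f: a_k = -3, -12, -24, -32, -32, -128/5, -256/15, …
g: a_k = 0, 2, -1, 2/3, -1/2, 2/5, -1/3, …
h₀=f·g: eliminate ⇒ L₀, order ≤ 1·2.
h=∫₀ˣh₀: take L = L₀·Dx.
L = (12 + 16·x)·Dx + (-7 - 8·x)·Dx^2 + (1 + x)·Dx^3  (order 3).
h: a_k = 0, 0, -3, -7, -19/2, -93/10, -36/5, …
ICs: h(0) = 0, h′(0) = 0, h′′(0) = -6.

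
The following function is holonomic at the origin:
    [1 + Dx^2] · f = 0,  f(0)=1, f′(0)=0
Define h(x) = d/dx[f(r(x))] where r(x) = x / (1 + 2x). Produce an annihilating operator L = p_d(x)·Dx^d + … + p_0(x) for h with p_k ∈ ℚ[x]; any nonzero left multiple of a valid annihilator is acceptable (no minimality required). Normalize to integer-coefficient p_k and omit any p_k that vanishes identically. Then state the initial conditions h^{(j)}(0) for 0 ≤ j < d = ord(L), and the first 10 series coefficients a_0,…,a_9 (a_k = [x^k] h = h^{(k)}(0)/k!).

L = (25 + 96·x + 96·x^2) + (12 + 72·x + 144·x^2 + 96·x^3)·Dx + (1 + 8·x + 24·x^2 + 32·x^3 + 16·x^4)·Dx^2  (order 2).
h: a_k = 0, -1, 6, -143/6, 235/3, -27601/120, 12509/20, -8095583/5040, 1103647/280, -3377674081/362880, …
ICs: h(0) = 0, h′(0) = -1.

f: a_k = 1, 0, -1/2, 0, 1/24, 0, -1/720, 0, 1/40320, 0, …
Substitute x→r, Dx→(1/r')Dx; clear ⇒ L₀.
Derive L from L₀ (diff closure).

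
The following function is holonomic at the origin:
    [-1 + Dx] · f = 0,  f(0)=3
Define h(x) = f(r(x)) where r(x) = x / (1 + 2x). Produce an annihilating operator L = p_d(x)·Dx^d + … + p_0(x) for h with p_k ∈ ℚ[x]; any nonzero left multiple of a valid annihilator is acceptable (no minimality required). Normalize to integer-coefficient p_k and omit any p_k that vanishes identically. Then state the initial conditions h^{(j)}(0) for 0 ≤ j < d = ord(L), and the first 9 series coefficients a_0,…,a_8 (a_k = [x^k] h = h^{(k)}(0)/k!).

f: a_k = 3, 3, 3/2, 1/2, 1/8, 1/40, 1/240, 1/1680, 1/13440, …
f∘r: x↦r, Dx↦Dx/r' in L_f ⇒ L₀.
L = -1 + (1 + 4·x + 4·x^2)·Dx  (order 1).
h: a_k = 3, 3, -9/2, 13/2, -71/8, 441/40, -2699/240, 9157/1680, 68731/4480, …
ICs: h(0) = 3.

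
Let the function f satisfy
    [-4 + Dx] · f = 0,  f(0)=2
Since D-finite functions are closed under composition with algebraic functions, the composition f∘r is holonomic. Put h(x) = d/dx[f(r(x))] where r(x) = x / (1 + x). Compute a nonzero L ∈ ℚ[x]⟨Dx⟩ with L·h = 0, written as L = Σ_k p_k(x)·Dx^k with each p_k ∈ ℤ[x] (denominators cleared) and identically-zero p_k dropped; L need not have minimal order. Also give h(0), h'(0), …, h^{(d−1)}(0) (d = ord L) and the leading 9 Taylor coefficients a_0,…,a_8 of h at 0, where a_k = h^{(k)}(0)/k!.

L = (2 - 2·x) + (-1 - 2·x - x^2)·Dx  (order 1).
h: a_k = 8, 16, -8, -32/3, 56/3, -176/15, -136/45, 5056/315, -6632/315, …
ICs: h(0) = 8.

f: a_k = 2, 8, 16, 64/3, 64/3, 256/15, 512/45, 2048/315, 1024/315, …
h₀=f(r): pull back L_f along r ⇒ L₀.
h=h₀': d/dx-closure on L₀ ⇒ L.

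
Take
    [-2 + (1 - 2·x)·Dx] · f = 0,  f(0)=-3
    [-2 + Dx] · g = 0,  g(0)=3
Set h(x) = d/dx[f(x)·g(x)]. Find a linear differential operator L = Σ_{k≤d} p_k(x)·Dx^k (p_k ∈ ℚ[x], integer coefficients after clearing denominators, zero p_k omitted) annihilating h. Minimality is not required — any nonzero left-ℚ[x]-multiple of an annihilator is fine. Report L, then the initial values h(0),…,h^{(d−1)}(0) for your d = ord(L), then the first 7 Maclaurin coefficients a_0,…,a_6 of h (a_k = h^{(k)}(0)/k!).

f: a_k = -3, -6, -12, -24, -48, -96, -192, …
g: a_k = 3, 6, 6, 4, 2, 4/5, 4/15, …
Sym-product of L_f,L_g gives L₀ (≤ ord 1).
Differentiate: ansatz ord ≤ ord L₀ ⇒ L.
L = (5 - 8·x + 4·x^2) + (-1 + 3·x - 2·x^2)·Dx  (order 1).
h: a_k = -36, -180, -576, -1560, -3912, -46968/5, -21920, …
ICs: h(0) = -36.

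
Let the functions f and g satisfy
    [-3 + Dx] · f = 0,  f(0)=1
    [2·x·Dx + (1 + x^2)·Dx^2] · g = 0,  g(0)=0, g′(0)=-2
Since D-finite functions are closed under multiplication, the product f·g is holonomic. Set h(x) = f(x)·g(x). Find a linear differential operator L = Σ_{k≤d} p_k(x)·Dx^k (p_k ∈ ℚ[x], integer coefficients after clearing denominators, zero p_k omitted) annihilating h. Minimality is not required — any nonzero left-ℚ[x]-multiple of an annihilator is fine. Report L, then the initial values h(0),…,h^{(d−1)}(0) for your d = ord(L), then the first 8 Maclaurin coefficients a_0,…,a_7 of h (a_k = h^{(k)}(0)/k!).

f: a_k = 1, 3, 9/2, 9/2, 27/8, 81/40, 81/80, 243/560, …
g: a_k = 0, -2, 0, 2/3, 0, -2/5, 0, 2/7, …
Product ⇒ symmetric product L₀, ord ≤ 2.
L = (9 - 6·x + 9·x^2) + (-6 + 2·x - 6·x^2)·Dx + (1 + x^2)·Dx^2  (order 2).
h: a_k = 0, -2, -6, -25/3, -7, -83/20, -9/4, -361/280, …
ICs: h(0) = 0, h′(0) = -2.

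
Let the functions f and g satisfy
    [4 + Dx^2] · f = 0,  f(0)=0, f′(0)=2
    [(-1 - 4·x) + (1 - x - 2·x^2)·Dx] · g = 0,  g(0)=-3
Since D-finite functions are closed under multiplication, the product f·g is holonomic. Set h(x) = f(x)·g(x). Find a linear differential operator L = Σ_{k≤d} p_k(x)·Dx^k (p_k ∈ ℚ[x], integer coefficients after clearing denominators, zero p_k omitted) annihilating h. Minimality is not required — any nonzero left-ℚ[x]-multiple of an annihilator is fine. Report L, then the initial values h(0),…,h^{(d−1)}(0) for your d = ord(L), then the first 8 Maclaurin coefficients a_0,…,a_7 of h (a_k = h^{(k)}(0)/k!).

f: a_k = 0, 2, 0, -4/3, 0, 4/15, 0, -8/315, …
g: a_k = -3, -3, -9, -15, -33, -63, -129, -255, …
L₀ := L_f ⊗_s L_g (sym. prod.), ord ≤ 2.
L = (4·x + 8·x^2) + (2 + 8·x)·Dx + (-1 + x + 2·x^2)·Dx^2  (order 2).
h: a_k = 0, -6, -6, -14, -26, -274/5, -534/5, -22714/105, …
ICs: h(0) = 0, h′(0) = -6.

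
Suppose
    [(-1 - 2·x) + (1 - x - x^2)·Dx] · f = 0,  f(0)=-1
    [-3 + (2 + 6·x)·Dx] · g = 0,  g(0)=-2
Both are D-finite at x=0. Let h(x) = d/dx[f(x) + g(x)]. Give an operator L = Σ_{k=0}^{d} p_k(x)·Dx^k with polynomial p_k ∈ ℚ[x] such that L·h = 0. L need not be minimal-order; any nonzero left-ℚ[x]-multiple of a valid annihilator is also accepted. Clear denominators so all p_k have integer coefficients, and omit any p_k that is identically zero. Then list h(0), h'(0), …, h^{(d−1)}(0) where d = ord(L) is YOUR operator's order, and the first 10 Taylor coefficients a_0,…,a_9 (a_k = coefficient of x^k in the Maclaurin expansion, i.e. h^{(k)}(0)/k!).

f: a_k = -1, -1, -2, -3, -5, -8, -13, -21, -34, -55, …
g: a_k = -2, -3, 9/4, -27/8, 405/64, -1701/128, 15309/512, -72171/1024, 2814669/16384, -14073345/32768, …
L₀ := lclm(L_f,L_g); ord L₀ ≤ 1+1.
Differentiate: ansatz ord ≤ ord L₀ ⇒ L.
L = (-216 - 666·x - 972·x^2 - 468·x^3 - 270·x^4) + (-45 - 624·x - 2079·x^2 - 2688·x^3 - 1737·x^4 - 810·x^5)·Dx + (22 + 122·x + 146·x^2 - 162·x^3 - 426·x^4 - 474·x^5 - 180·x^6)·Dx^2  (order 2).
h: a_k = -4, 1/2, -153/8, 85/16, -13625/128, 25959/256, -655725/1024, 2257613/2048, -142880265/32768, 659413555/65536, …
ICs: h(0) = -4, h′(0) = 1/2.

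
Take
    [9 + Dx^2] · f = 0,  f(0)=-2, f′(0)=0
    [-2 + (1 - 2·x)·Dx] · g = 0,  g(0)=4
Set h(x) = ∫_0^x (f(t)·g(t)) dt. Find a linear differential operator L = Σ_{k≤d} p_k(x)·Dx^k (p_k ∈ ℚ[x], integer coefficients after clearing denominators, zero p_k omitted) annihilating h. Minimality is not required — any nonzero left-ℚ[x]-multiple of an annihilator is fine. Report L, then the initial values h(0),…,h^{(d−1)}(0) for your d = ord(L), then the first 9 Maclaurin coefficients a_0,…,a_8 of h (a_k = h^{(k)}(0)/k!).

L = (-9 + 18·x)·Dx + 4·Dx^2 + (-1 + 2·x)·Dx^3  (order 3).
h: a_k = 0, -8, -8, 4/3, 2, -11/5, -11/3, -359/70, -359/40, …
ICs: h(0) = 0, h′(0) = -8, h′′(0) = -16.

f: a_k = -2, 0, 9, 0, -27/4, 0, 81/40, 0, -729/2240, …
g: a_k = 4, 8, 16, 32, 64, 128, 256, 512, 1024, …
h₀=f·g: eliminate ⇒ L₀, order ≤ 2·1.
h=∫₀ˣh₀: take L = L₀·Dx.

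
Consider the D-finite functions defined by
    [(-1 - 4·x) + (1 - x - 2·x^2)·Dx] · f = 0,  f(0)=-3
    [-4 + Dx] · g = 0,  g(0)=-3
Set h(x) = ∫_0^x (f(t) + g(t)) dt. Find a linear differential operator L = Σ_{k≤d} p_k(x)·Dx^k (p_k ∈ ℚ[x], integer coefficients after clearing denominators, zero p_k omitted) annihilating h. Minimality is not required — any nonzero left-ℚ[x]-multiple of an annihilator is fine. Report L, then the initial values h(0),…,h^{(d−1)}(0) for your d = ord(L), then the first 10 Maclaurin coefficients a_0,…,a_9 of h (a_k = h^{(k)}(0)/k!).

L = (-8 - 192·x^2 - 128·x^3)·Dx + (-10 + 44·x + 72·x^2 - 64·x^3 - 64·x^4)·Dx^2 + (3 - 11·x - 6·x^2 + 24·x^3 + 16·x^4)·Dx^3  (order 3).
h: a_k = 0, -6, -15/2, -11, -47/4, -13, -443/30, -313/15, -27799/840, -54377/945, …
ICs: h(0) = 0, h′(0) = -6, h′′(0) = -15.

f: a_k = -3, -3, -9, -15, -33, -63, -129, -255, -513, -1023, …
g: a_k = -3, -12, -24, -32, -32, -128/5, -256/15, -1024/105, -512/105, -2048/945, …
Sum ⇒ L₀ = lclm(L_f,L_g) in ℚ(x)⟨Dx⟩.
h=∫h₀ ⇒ L = L₀·Dx.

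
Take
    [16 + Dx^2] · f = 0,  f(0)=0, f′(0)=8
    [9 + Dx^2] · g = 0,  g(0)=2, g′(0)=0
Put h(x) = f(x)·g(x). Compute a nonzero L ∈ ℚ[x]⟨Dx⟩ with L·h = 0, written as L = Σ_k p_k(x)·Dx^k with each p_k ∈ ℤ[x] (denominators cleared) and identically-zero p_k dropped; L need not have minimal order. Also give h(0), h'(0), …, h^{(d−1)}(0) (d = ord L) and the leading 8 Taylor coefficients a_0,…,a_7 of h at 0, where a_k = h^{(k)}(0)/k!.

f: a_k = 0, 8, 0, -64/3, 0, 256/15, 0, -2048/315, …
g: a_k = 2, 0, -9, 0, 27/4, 0, -81/40, 0, …
Sym-product of L_f,L_g gives L₀ (≤ ord 4).
L = 49 + 50·Dx^2 + Dx^4  (order 4).
h: a_k = 0, 16, 0, -344/3, 0, 4202/15, 0, -102943/315, …
ICs: h(0) = 0, h′(0) = 16, h′′(0) = 0, h′′′(0) = -688.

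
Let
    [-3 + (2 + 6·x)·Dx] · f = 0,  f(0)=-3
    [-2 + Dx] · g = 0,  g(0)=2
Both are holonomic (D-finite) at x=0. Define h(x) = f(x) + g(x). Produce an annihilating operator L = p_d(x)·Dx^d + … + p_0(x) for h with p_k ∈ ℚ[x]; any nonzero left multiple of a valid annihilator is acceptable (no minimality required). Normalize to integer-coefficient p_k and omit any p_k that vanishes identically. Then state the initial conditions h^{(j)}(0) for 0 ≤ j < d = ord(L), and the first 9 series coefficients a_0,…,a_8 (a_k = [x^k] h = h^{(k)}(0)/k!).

L = (42 + 72·x) + (-25 - 96·x - 144·x^2)·Dx + (2 + 30·x + 72·x^2)·Dx^2  (order 2).
h: a_k = -1, -1/2, 59/8, -115/48, 4157/384, -74497/3840, 2074907/46080, -68168827/645120, 2659993277/10321920, …
ICs: h(0) = -1, h′(0) = -1/2.

f: a_k = -3, -9/2, 27/8, -81/16, 1215/128, -5103/256, 45927/1024, -216513/2048, 8444007/32768, …
g: a_k = 2, 4, 4, 8/3, 4/3, 8/15, 8/45, 16/315, 4/315, …
L₀ := lclm(L_f,L_g); ord L₀ ≤ 1+1.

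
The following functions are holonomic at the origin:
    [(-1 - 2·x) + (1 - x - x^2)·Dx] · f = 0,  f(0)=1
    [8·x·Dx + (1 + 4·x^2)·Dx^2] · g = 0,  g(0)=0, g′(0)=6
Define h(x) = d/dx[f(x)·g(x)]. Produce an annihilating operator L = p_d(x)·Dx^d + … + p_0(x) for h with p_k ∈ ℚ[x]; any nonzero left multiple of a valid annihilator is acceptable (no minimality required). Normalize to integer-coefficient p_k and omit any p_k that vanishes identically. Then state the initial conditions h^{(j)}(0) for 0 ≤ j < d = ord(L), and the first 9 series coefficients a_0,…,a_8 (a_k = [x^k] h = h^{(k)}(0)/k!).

f: a_k = 1, 1, 2, 3, 5, 8, 13, 21, 34, …
g: a_k = 0, 6, 0, -8, 0, 96/5, 0, -384/7, 0, …
f·g: L₀ = L_f ⊗_s L_g, ord ≤ 1·2.
Differentiate: ansatz ord ≤ ord L₀ ⇒ L.
L = (-10 + 264·x^2 + 384·x^3 + 576·x^4) + (7 + 22·x + 12·x^2 + 88·x^3 + 384·x^4 + 384·x^5)·Dx + (-1 - 3·x - 11·x^2 + 4·x^3 - 16·x^4 + 64·x^5 + 48·x^6)·Dx^2  (order 2).
h: a_k = 6, 12, 12, 40, 166, 1296/5, 754/5, 18128/35, 16188/7, …
ICs: h(0) = 6, h′(0) = 12.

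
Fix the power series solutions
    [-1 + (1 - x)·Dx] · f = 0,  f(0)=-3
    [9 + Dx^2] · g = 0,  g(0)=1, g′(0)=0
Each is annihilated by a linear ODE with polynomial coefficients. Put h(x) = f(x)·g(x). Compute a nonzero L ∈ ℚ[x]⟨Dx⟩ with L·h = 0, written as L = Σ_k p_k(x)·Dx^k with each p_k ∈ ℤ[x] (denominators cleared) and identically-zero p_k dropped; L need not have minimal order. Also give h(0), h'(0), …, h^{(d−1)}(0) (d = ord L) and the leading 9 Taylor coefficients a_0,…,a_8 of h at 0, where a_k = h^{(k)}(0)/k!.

f: a_k = -3, -3, -3, -3, -3, -3, -3, -3, -3, …
g: a_k = 1, 0, -9/2, 0, 27/8, 0, -81/80, 0, 729/4480, …
Sym-product of L_f,L_g gives L₀ (≤ ord 2).
L = (-9 + 9·x) + 2·Dx + (-1 + x)·Dx^2  (order 2).
h: a_k = -3, -3, 21/2, 21/2, 3/8, 3/8, 273/80, 273/80, 13101/4480, …
ICs: h(0) = -3, h′(0) = -3.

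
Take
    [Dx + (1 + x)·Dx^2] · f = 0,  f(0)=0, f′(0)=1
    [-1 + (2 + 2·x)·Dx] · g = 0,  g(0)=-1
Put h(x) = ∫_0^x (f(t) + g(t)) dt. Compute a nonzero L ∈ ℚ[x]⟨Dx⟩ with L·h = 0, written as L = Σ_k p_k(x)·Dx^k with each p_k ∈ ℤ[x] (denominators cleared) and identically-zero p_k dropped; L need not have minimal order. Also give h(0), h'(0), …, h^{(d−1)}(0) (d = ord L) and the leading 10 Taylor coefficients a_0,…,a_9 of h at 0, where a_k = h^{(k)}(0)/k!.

f: a_k = 0, 1, -1/2, 1/3, -1/4, 1/5, -1/6, 1/7, -1/8, 1/9, …
g: a_k = -1, -1/2, 1/8, -1/16, 5/128, -7/256, 21/1024, -33/2048, 429/32768, -715/65536, …
h₀=f+g: left-lcm gives L₀, ord ≤ 3.
∫: right-multiply L₀ by Dx.
L = Dx^2 + (5 + 5·x)·Dx^3 + (2 + 4·x + 2·x^2)·Dx^4  (order 4).
h: a_k = 0, -1, 1/4, -1/8, 13/192, -27/640, 221/7680, -449/21504, 1817/114688, -3667/294912, …
ICs: h(0) = 0, h′(0) = -1, h′′(0) = 1/2, h′′′(0) = -3/4.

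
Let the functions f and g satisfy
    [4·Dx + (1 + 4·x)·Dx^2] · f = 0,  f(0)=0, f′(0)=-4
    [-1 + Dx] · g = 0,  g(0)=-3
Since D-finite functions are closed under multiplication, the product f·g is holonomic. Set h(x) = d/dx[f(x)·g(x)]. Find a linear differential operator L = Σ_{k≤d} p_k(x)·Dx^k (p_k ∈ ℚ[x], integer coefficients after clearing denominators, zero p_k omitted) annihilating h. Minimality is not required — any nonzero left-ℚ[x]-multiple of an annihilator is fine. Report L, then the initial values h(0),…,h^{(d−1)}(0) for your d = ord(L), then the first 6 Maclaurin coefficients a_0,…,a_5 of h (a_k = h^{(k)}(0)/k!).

f: a_k = 0, -4, 8, -64/3, 64, -1024/5, …
g: a_k = -3, -3, -3/2, -1/2, -1/8, -1/40, …
Sym-product of L_f,L_g gives L₀ (≤ ord 2).
h=h₀': d/dx-closure on L₀ ⇒ L.
L = (25 - 24·x + 16·x^2) + (-22 + 32·x - 32·x^2)·Dx + (-3 - 8·x + 16·x^2)·Dx^2  (order 2).
h: a_k = 12, -24, 138, -552, 4509/2, -9119, …
ICs: h(0) = 12, h′(0) = -24.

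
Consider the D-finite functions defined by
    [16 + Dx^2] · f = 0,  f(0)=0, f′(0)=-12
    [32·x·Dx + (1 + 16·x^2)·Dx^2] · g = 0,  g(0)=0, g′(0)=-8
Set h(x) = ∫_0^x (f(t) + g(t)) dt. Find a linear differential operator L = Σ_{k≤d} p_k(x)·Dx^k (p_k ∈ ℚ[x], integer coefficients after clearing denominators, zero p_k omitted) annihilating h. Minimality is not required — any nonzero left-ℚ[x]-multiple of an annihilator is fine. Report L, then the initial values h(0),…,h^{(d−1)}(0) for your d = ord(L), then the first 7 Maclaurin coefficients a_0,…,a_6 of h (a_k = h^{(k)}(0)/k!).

f: a_k = 0, -12, 0, 32, 0, -128/5, 0, …
g: a_k = 0, -8, 0, 128/3, 0, -2048/5, 0, …
Sum ⇒ L₀ = lclm(L_f,L_g) in ℚ(x)⟨Dx⟩.
Integrate: L := L₀·Dx.
L = (-5632·x + 114688·x^3 + 131072·x^5)·Dx^2 + (-16 + 1792·x^2 + 36864·x^4 + 65536·x^6)·Dx^3 + (-352·x + 7168·x^3 + 8192·x^5)·Dx^4 + (-1 + 112·x^2 + 2304·x^4 + 4096·x^6)·Dx^5  (order 5).
h: a_k = 0, 0, -10, 0, 56/3, 0, -1088/15, …
ICs: h(0) = 0, h′(0) = 0, h′′(0) = -20, h′′′(0) = 0, h′′′′(0) = 448.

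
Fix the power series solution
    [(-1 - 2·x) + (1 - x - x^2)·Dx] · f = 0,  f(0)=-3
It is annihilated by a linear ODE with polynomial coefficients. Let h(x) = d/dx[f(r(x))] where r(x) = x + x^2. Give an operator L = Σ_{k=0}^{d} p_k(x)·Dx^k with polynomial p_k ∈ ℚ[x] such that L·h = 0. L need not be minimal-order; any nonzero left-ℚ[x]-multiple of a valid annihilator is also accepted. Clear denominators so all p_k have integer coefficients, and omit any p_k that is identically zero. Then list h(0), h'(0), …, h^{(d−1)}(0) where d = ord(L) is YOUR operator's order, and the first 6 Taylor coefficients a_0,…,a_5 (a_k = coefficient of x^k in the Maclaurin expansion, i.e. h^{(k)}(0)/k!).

f: a_k = -3, -3, -6, -9, -15, -24, …
L₀ from L_f via x↦r, Dx↦r'^{-1}Dx.
h=h₀': d/dx-closure on L₀ ⇒ L.
L = (6 + 24·x + 48·x^2 + 68·x^3 + 84·x^4 + 60·x^5 + 20·x^6) + (-1 - 3·x + 12·x^3 + 25·x^4 + 24·x^5 + 14·x^6 + 4·x^7)·Dx  (order 1).
h: a_k = -3, -18, -63, -192, -555, -1548, …
ICs: h(0) = -3.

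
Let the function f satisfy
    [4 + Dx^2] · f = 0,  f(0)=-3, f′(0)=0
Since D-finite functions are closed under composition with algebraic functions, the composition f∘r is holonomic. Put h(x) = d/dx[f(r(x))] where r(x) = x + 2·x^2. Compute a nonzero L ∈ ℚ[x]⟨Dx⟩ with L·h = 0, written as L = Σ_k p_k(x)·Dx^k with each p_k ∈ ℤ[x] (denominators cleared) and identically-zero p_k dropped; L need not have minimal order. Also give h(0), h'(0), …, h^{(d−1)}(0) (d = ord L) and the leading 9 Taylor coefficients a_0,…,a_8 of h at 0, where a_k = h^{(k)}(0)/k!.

L = (52 + 64·x + 384·x^2 + 1024·x^3 + 1024·x^4) + (-12 - 48·x)·Dx + (1 + 8·x + 16·x^2)·Dx^2  (order 2).
h: a_k = 0, 12, 72, 88, -80, -1432/5, -2128/5, -13456/105, 13344/35, …
ICs: h(0) = 0, h′(0) = 12.

f: a_k = -3, 0, 6, 0, -2, 0, 4/15, 0, -2/105, …
L₀ from L_f via x↦r, Dx↦r'^{-1}Dx.
h=h₀': d/dx-closure on L₀ ⇒ L.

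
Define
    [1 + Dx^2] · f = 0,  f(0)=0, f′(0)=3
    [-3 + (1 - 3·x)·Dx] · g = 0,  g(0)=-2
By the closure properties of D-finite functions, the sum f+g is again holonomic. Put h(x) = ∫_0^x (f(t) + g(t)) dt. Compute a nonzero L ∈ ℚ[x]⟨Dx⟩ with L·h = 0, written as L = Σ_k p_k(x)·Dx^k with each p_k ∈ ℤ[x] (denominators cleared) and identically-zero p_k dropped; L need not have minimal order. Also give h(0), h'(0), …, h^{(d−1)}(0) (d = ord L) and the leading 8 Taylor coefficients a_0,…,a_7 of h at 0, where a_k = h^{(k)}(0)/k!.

L = (-165 + 18·x - 27·x^2)·Dx + (19 - 63·x + 27·x^2 - 27·x^3)·Dx^2 + (-165 + 18·x - 27·x^2)·Dx^3 + (19 - 63·x + 27·x^2 - 27·x^3)·Dx^4  (order 4).
h: a_k = 0, -2, -3/2, -6, -109/8, -162/5, -19439/240, -1458/7, …
ICs: h(0) = 0, h′(0) = -2, h′′(0) = -3, h′′′(0) = -36.

f: a_k = 0, 3, 0, -1/2, 0, 1/40, 0, -1/1680, …
g: a_k = -2, -6, -18, -54, -162, -486, -1458, -4374, …
Sum ⇒ L₀ = lclm(L_f,L_g) in ℚ(x)⟨Dx⟩.
h=∫₀ˣh₀: take L = L₀·Dx.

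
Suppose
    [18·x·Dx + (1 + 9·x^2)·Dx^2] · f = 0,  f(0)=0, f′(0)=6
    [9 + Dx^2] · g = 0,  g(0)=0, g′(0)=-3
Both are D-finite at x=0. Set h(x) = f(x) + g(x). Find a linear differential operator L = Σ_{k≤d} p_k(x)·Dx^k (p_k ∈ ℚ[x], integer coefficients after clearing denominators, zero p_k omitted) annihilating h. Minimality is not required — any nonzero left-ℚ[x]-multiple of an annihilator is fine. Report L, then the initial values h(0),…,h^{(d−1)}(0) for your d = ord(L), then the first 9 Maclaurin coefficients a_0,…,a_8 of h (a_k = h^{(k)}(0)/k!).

f: a_k = 0, 6, 0, -18, 0, 486/5, 0, -4374/7, 0, …
g: a_k = 0, -3, 0, 9/2, 0, -81/40, 0, 243/560, 0, …
h₀=f+g: left-lcm gives L₀, ord ≤ 4.
L = (-1782·x + 20412·x^3 + 13122·x^5)·Dx + (-9 + 567·x^2 + 6561·x^4 + 6561·x^6)·Dx^2 + (-198·x + 2268·x^3 + 1458·x^5)·Dx^3 + (-1 + 63·x^2 + 729·x^4 + 729·x^6)·Dx^4  (order 4).
h: a_k = 0, 3, 0, -27/2, 0, 3807/40, 0, -349677/560, 0, …
ICs: h(0) = 0, h′(0) = 3, h′′(0) = 0, h′′′(0) = -81.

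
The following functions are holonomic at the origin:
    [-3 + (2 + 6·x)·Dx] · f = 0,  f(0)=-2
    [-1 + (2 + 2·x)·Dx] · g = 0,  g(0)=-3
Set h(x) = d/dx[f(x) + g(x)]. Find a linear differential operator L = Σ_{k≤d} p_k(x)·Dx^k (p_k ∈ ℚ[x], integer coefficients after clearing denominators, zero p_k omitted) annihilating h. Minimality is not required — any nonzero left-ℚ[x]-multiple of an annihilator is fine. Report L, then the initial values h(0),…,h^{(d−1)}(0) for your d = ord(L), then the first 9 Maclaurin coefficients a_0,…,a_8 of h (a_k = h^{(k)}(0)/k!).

L = -9 + (-24 - 36·x)·Dx + (-4 - 16·x - 12·x^2)·Dx^2  (order 2).
h: a_k = -9/2, 21/4, -171/16, 825/32, -17115/256, 92043/512, -1011087/2048, 5630625/4096, -253339515/65536, …
ICs: h(0) = -9/2, h′(0) = 21/4.

f: a_k = -2, -3, 9/4, -27/8, 405/64, -1701/128, 15309/512, -72171/1024, 2814669/16384, …
g: a_k = -3, -3/2, 3/8, -3/16, 15/128, -21/256, 63/1024, -99/2048, 1287/32768, …
f+g: L₀ = lclm(L_f,L_g), ord ≤ 1+1.
Derive L from L₀ (diff closure).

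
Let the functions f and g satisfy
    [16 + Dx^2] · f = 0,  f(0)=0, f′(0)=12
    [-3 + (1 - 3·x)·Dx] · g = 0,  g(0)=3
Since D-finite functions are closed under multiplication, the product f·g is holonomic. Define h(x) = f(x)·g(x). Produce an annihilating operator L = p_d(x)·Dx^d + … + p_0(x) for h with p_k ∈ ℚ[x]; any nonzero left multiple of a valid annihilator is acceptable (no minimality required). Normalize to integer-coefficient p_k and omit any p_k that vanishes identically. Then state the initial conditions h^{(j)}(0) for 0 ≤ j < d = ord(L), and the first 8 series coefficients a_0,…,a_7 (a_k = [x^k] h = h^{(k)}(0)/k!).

L = (-16 + 48·x) + 6·Dx + (-1 + 3·x)·Dx^2  (order 2).
h: a_k = 0, 36, 108, 228, 684, 10644/5, 31932/5, 669548/35, …
ICs: h(0) = 0, h′(0) = 36.

f: a_k = 0, 12, 0, -32, 0, 128/5, 0, -1024/105, …
g: a_k = 3, 9, 27, 81, 243, 729, 2187, 6561, …
f·g: L₀ = L_f ⊗_s L_g, ord ≤ 2·1.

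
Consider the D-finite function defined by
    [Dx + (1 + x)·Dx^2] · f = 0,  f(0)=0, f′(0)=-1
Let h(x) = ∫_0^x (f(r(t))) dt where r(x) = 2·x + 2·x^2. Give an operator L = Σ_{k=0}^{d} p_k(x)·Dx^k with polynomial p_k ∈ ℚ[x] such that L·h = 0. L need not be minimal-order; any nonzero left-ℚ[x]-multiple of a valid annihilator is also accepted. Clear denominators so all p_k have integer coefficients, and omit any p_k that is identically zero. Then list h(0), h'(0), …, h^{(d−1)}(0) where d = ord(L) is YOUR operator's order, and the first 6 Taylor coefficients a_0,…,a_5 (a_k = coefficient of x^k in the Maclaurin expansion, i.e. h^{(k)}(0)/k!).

L = (4·x + 4·x^2)·Dx^2 + (1 + 4·x + 6·x^2 + 4·x^3)·Dx^3  (order 3).
h: a_k = 0, 0, -1, 0, 1/3, -2/5, …
ICs: h(0) = 0, h′(0) = 0, h′′(0) = -2.

f: a_k = 0, -1, 1/2, -1/3, 1/4, -1/5, …
Substitute x→r, Dx→(1/r')Dx; clear ⇒ L₀.
∫: right-multiply L₀ by Dx.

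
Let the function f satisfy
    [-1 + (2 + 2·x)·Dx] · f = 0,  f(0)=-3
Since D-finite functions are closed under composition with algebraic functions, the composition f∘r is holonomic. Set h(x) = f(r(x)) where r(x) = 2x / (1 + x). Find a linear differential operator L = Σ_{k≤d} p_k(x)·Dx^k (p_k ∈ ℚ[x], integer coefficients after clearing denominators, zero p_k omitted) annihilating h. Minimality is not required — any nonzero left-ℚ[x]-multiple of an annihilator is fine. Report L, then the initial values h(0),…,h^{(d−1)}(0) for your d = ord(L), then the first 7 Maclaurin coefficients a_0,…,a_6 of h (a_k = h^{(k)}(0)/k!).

f: a_k = -3, -3/2, 3/8, -3/16, 15/128, -21/256, 63/1024, …
h₀=f(r): pull back L_f along r ⇒ L₀.
L = -1 + (1 + 4·x + 3·x^2)·Dx  (order 1).
h: a_k = -3, -3, 9/2, -15/2, 111/8, -225/8, 981/16, …
ICs: h(0) = -3.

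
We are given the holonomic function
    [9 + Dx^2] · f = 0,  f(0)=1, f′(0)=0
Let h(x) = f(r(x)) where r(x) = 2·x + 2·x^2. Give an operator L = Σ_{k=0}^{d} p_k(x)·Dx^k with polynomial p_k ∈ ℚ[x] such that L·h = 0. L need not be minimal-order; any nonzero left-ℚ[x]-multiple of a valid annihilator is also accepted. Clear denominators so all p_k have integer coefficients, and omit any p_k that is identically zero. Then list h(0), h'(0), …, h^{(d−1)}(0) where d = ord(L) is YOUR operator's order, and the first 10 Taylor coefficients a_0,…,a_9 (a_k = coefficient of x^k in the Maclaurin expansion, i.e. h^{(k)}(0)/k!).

L = (36 + 216·x + 432·x^2 + 288·x^3) - 2·Dx + (1 + 2·x)·Dx^2  (order 2).
h: a_k = 1, 0, -18, -36, 36, 216, 1296/5, -864/5, -30672/35, -33696/35, …
ICs: h(0) = 1, h′(0) = 0.

f: a_k = 1, 0, -9/2, 0, 27/8, 0, -81/80, 0, 729/4480, 0, …
h₀=f(r): pull back L_f along r ⇒ L₀.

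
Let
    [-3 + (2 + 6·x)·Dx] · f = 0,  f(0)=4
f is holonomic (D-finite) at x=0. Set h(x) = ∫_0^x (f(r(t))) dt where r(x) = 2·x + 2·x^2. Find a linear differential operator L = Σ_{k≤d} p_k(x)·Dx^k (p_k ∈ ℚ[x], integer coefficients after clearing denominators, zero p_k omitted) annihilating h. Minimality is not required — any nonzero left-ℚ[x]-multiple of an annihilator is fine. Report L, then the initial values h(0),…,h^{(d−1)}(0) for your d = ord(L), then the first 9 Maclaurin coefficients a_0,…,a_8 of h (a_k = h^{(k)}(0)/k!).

f: a_k = 4, 6, -9/2, 27/4, -405/32, 1701/64, -15309/256, 72171/512, -2814669/8192, …
L₀ from L_f via x↦r, Dx↦r'^{-1}Dx.
h=∫h₀ ⇒ L = L₀·Dx.
L = (-3 - 6·x)·Dx + (1 + 6·x + 6·x^2)·Dx^2  (order 2).
h: a_k = 0, 4, 6, -2, 9/2, -117/10, 135/4, -2943/28, 11097/32, …
ICs: h(0) = 0, h′(0) = 4.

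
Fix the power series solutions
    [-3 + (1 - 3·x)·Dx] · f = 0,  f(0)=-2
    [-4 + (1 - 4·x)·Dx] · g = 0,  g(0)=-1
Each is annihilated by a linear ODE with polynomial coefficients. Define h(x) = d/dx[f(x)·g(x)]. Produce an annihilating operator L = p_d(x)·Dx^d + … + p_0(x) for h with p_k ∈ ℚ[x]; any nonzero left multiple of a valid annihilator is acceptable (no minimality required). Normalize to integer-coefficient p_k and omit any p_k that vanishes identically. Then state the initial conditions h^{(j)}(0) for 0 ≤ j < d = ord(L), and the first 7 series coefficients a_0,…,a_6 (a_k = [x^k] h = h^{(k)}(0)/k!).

f: a_k = -2, -6, -18, -54, -162, -486, -1458, …
g: a_k = -1, -4, -16, -64, -256, -1024, -4096, …
Sym-product of L_f,L_g gives L₀ (≤ ord 1).
h=h₀': d/dx-closure on L₀ ⇒ L.
L = (74 - 504·x + 864·x^2) + (-7 + 73·x - 252·x^2 + 288·x^3)·Dx  (order 1).
h: a_k = 14, 148, 1050, 6248, 33670, 170364, 825650, …
ICs: h(0) = 14.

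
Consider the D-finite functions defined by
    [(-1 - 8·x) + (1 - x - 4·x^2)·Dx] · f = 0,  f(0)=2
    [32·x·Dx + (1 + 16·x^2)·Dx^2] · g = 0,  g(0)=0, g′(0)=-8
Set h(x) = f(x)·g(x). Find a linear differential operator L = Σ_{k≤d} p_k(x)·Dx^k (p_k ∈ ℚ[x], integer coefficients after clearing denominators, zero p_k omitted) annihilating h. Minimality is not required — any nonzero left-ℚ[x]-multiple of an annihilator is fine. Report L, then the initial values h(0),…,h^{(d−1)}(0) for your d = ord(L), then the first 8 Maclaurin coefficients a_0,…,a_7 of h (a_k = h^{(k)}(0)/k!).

L = (8 + 32·x + 384·x^2) + (2 - 16·x + 64·x^2 + 384·x^3)·Dx + (-1 + x - 12·x^2 + 16·x^3 + 64·x^4)·Dx^2  (order 2).
h: a_k = 0, -16, -16, 16/3, -176/3, -12848/15, -5456/5, 101744/21, …
ICs: h(0) = 0, h′(0) = -16.

f: a_k = 2, 2, 10, 18, 58, 130, 362, 882, …
g: a_k = 0, -8, 0, 128/3, 0, -2048/5, 0, 32768/7, …
h₀=f·g: eliminate ⇒ L₀, order ≤ 1·2.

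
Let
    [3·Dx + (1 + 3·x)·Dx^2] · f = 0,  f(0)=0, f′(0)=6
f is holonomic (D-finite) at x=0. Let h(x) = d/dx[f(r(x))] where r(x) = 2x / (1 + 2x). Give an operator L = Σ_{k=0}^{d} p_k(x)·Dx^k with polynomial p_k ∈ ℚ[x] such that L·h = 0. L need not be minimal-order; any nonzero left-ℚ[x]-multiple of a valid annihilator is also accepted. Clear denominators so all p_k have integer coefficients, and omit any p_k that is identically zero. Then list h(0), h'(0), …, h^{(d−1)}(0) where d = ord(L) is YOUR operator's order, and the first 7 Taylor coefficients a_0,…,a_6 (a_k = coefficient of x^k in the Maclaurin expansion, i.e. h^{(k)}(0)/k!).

L = (10 + 32·x) + (1 + 10·x + 16·x^2)·Dx  (order 1).
h: a_k = 12, -120, 1008, -8160, 65472, -524160, 4194048, …
ICs: h(0) = 12.

f: a_k = 0, 6, -9, 18, -81/2, 486/5, -243, …
Change of var in L_f (x↦r) gives L₀.
h₀' ⇒ L via d/dx closure of L₀.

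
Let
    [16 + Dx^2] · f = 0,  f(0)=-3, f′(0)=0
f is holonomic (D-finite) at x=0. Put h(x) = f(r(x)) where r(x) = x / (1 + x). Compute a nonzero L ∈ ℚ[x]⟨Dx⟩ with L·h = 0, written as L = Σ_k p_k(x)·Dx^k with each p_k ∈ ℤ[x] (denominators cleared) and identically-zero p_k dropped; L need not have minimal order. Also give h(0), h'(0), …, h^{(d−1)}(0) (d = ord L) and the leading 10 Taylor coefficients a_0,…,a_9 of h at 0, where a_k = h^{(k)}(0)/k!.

L = 16 + (2 + 6·x + 6·x^2 + 2·x^3)·Dx + (1 + 4·x + 6·x^2 + 4·x^3 + x^4)·Dx^2  (order 2).
h: a_k = -3, 0, 24, -48, 40, 32, -2744/15, 1968/5, -12568/21, 71744/105, …
ICs: h(0) = -3, h′(0) = 0.

f: a_k = -3, 0, 24, 0, -32, 0, 256/15, 0, -512/105, 0, …
f∘r: x↦r, Dx↦Dx/r' in L_f ⇒ L₀.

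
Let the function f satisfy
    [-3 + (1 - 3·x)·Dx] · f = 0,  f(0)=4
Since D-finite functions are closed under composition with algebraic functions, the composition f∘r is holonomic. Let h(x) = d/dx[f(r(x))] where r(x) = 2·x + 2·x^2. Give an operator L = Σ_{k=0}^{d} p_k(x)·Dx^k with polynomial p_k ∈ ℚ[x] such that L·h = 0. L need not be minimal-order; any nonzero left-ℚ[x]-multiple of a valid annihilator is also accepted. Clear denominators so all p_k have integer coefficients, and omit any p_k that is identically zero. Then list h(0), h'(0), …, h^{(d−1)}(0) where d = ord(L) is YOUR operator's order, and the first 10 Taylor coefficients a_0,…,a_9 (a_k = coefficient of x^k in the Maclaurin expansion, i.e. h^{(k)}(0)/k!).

L = (14 + 36·x + 36·x^2) + (-1 + 4·x + 18·x^2 + 12·x^3)·Dx  (order 1).
h: a_k = 24, 336, 3456, 31680, 272160, 2244672, 17998848, 141378048, 1093150080, 8348002560, …
ICs: h(0) = 24.

f: a_k = 4, 12, 36, 108, 324, 972, 2916, 8748, 26244, 78732, …
h₀=f(r): pull back L_f along r ⇒ L₀.
h=h₀': d/dx-closure on L₀ ⇒ L.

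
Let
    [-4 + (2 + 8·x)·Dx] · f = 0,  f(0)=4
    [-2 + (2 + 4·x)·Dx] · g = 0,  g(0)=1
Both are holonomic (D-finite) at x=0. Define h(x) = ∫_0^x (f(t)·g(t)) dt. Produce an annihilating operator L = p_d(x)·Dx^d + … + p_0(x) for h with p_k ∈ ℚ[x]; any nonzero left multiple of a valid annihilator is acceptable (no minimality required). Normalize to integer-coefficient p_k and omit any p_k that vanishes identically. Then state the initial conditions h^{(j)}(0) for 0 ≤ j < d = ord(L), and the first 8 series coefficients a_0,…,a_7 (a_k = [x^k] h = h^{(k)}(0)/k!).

L = (-3 - 8·x)·Dx + (1 + 6·x + 8·x^2)·Dx^2  (order 2).
h: a_k = 0, 4, 6, -2/3, 3/2, -37/10, 39/4, -757/28, …
ICs: h(0) = 0, h′(0) = 4.

f: a_k = 4, 8, -8, 16, -40, 112, -336, 1056, …
g: a_k = 1, 1, -1/2, 1/2, -5/8, 7/8, -21/16, 33/16, …
L₀ := L_f ⊗_s L_g (sym. prod.), ord ≤ 1.
∫: right-multiply L₀ by Dx.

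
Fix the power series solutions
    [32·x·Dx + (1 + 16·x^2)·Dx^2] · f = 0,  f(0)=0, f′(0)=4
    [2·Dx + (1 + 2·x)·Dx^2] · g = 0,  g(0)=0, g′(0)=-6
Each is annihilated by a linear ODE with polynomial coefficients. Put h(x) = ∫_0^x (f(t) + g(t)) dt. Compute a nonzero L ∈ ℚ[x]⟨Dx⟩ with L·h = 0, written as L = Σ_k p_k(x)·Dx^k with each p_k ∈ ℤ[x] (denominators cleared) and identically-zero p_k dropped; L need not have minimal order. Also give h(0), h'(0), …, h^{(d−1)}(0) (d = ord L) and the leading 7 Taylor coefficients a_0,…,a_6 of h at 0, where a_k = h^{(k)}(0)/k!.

L = (-32 - 192·x + 1536·x^2 + 1024·x^3)·Dx^2 + (-20 - 64·x + 576·x^2 + 3072·x^3 + 2048·x^4)·Dx^3 + (-1 + 14·x + 32·x^2 + 256·x^3 + 768·x^4 + 512·x^5)·Dx^4  (order 4).
h: a_k = 0, 0, -1, 2, -22/3, 12/5, 464/15, …
ICs: h(0) = 0, h′(0) = 0, h′′(0) = -2, h′′′(0) = 12.

f: a_k = 0, 4, 0, -64/3, 0, 1024/5, 0, …
g: a_k = 0, -6, 6, -8, 12, -96/5, 32, …
Sum ⇒ L₀ = lclm(L_f,L_g) in ℚ(x)⟨Dx⟩.
h=∫h₀ ⇒ L = L₀·Dx.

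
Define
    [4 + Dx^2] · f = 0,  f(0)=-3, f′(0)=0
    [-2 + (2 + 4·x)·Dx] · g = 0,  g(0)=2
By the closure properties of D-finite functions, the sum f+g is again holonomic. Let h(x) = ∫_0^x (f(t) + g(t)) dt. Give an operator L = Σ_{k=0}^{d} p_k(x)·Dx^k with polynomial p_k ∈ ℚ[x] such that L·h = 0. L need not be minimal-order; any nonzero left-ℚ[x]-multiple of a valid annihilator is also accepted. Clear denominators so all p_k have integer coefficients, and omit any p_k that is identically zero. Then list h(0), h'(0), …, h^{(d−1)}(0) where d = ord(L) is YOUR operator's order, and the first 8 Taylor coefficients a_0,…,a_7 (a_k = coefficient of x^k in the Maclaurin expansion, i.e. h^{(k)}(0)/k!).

L = (-28 - 64·x - 64·x^2)·Dx + (12 + 88·x + 192·x^2 + 128·x^3)·Dx^2 + (-7 - 16·x - 16·x^2)·Dx^3 + (3 + 22·x + 48·x^2 + 32·x^3)·Dx^4  (order 4).
h: a_k = 0, -1, 1, 5/3, 1/4, -13/20, 7/24, -283/840, …
ICs: h(0) = 0, h′(0) = -1, h′′(0) = 2, h′′′(0) = 10.

f: a_k = -3, 0, 6, 0, -2, 0, 4/15, 0, …
g: a_k = 2, 2, -1, 1, -5/4, 7/4, -21/8, 33/8, …
Sum ⇒ L₀ = lclm(L_f,L_g) in ℚ(x)⟨Dx⟩.
∫: right-multiply L₀ by Dx.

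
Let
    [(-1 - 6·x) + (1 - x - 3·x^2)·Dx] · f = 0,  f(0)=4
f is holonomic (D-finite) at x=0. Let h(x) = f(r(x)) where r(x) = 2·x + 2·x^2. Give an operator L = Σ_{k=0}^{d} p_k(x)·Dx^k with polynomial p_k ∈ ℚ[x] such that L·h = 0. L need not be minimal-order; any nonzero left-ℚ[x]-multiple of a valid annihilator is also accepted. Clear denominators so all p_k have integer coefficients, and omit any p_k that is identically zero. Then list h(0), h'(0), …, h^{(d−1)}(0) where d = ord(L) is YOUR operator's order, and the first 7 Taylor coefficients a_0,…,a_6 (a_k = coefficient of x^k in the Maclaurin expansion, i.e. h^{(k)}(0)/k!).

f: a_k = 4, 4, 16, 28, 76, 160, 388, …
f∘r: x↦r, Dx↦Dx/r' in L_f ⇒ L₀.
L = (2 + 28·x + 72·x^2 + 48·x^3) + (-1 + 2·x + 14·x^2 + 24·x^3 + 12·x^4)·Dx  (order 1).
h: a_k = 4, 8, 72, 352, 1952, 10656, 57952, …
ICs: h(0) = 4.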